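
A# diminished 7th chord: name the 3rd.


Working:
Diminished 7th chord = root + minor 3rd + diminished 5th + diminished 7th
Seventh chords stack in thirds, so the letter names are A-C-E-G
Root: A#
Minor 3rd above A#: C#
Diminished 5th above A#: E
Diminished 7th above A#: G
The 3rd = C#


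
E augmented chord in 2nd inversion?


Step by step:
Root position: E G# B#
2nd inversion: move root and 3rd up an octave
Bass note: B#
Notes (bottom to top) = B# E G#


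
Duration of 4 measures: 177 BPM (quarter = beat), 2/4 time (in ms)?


Let's work it out.
Quarter-note beat duration = 60000 / 177 ms
Beats per measure (2/4) = 2
One measure = 2 × 60000 / 177 = 120000 / 177 ms
4 measures = 4 × 120000 / 177 = 480000 / 177
= 2711.9 ms


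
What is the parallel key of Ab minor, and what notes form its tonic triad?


Parallel keys share the same tonic but differ in mode
Ab minor → parallel is Ab major
Tonic triad of Ab major = Ab C Eb
= Ab major; triad = Ab C Eb


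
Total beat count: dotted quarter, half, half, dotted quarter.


Reasoning:
Beat values:
  dotted quarter = 1.5 beats
  half = 2 beats
  half = 2 beats
  dotted quarter = 1.5 beats
Sum = 1.5 + 2 + 2 + 1.5
= 7 beats


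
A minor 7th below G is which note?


Solution.
A 7th spans 7 letter names, so from G we land on A
A minor 7th = 10 semitones below G
Spell A at that pitch: A
= A


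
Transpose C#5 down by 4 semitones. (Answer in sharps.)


Working:
C#5: chromatic position 1 in octave 5 → absolute = 5×12 + 1 = 61
Transpose down 4: 61 - 4 = 57
57 = 4×12 + 9 → A in octave 4
Result = A4


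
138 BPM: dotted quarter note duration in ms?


Step by step:
One quarter-note beat = 60000 / BPM = 60000 / 138 ms
Dotted quarter note = 3/2 × quarter note
Duration = 3/2 × 60000 / 138 = 90000 / 138
= 652.2 ms


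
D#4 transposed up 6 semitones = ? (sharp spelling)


Step by step:
D#4: chromatic position 3 in octave 4 → absolute = 4×12 + 3 = 51
Transpose up 6: 51 + 6 = 57
57 = 4×12 + 9 → A in octave 4
Result = A4


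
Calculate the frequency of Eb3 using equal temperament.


Working:
f = 440 × 2^(n/12) where n = semitones from A4
Eb3: -18 semitones from A4
f = 440 × 2^(-18/12)
f = 155.56 Hz


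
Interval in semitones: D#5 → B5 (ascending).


Absolute semitone position = octave×12 + chromatic position
D#5: 5×12 + 3 = 63
B5: 5×12 + 11 = 71
Difference = 71 - 63 = 8
= 8 semitones


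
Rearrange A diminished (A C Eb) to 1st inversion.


Root position: A C Eb
1st inversion: move root up an octave
Bass note: C
Notes (bottom to top) = C Eb A


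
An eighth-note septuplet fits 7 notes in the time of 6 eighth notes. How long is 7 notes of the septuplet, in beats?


Septuplet: 7 notes occupy the space of 6 eighth notes
Space = 6 × 1/2 = 3 beats
Each septuplet note = 3 / 7 = 3/7 beats
7 notes = 7 × 3/7 = 3
= 3 beats


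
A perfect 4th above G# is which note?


Let's work it out.
A 4th spans 4 letter names, so from G we land on C
A perfect 4th = 5 semitones above G#
Spell C at that pitch: C#
= C#


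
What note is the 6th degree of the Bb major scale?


Step by step:
Major scale pattern: W-W-H-W-W-W-H (2-2-1-2-2-2-1 semitones)
Starting from Bb:
  Bb + 2 semitones → C
  C + 2 semitones → D
  D + 1 semitone → Eb
  Eb + 2 semitones → F
  F + 2 semitones → G
  G + 2 semitones → A
  A + 1 semitone → Bb
Scale: Bb C D Eb F G A
Degree 6 = G


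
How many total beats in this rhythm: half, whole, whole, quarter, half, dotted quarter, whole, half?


Reasoning:
Beat values:
  half = 2 beats
  whole = 4 beats
  whole = 4 beats
  quarter = 1 beat
  half = 2 beats
  dotted quarter = 1.5 beats
  whole = 4 beats
  half = 2 beats
Sum = 2 + 4 + 4 + 1 + 2 + 1.5 + 4 + 2
= 20.5 beats


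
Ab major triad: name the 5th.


Working:
Major triad = root + major 3rd (4 semitones) + perfect 5th (7 semitones)
A triad on Ab stacks thirds, so the chord tones use letter names A-C-E
Root: Ab
Major 3rd above Ab: C
Perfect 5th above Ab: Eb
The 5th = Eb


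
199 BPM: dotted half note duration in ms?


Let's work it out.
One quarter-note beat = 60000 / BPM = 60000 / 199 ms
Dotted half note = 3 × quarter note
Duration = 3 × 60000 / 199 = 180000 / 199
= 904.5 ms


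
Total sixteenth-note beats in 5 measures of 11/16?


Time signature 11/16: the bottom number 16 means the sixteenth note gets one count
The top number 11 means 11 sixteenth-note beats per measure
Total = 11 × 5 measures
= 55 sixteenth-note beats


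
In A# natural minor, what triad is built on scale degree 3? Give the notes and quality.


Let's work it out.
A# natural minor scale: A# B# C# D# E# F# G#
Diatonic triad on degree 3 stacks scale notes 3, 5, 7: C# E# G#
C#→E# = 4 semitones; C#→G# = 7 semitones → major triad
= C# E# G# (major)


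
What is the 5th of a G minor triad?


Let's work it out.
Minor triad = root + minor 3rd (3 semitones) + perfect 5th (7 semitones)
A triad on G stacks thirds, so the chord tones use letter names G-B-D
Root: G
Minor 3rd above G: Bb
Perfect 5th above G: D
The 5th = D


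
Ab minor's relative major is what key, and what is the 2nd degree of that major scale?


Let's work it out.
The relative major shares the key signature and is a minor 3rd above the minor tonic
A minor 3rd above Ab is Cb
→ relative major of Ab minor is Cb major
Cb major scale: Cb Db Eb Fb Gb Ab Bb
= Cb major; 2nd degree = Db


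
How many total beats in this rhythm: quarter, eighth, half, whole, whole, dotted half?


Let's work it out.
Beat values:
  quarter = 1 beat
  eighth = 0.5 beats
  half = 2 beats
  whole = 4 beats
  whole = 4 beats
  dotted half = 3 beats
Sum = 1 + 0.5 + 2 + 4 + 4 + 3
= 14.5 beats


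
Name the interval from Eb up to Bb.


Letter names: E → B spans 5 letter names → a 5th
Semitones: Eb → Bb = 7 half-steps
A 5th of 7 semitones is a perfect 5th
= perfect 5th


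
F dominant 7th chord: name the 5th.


Dominant 7th chord = root + major 3rd + perfect 5th + minor 7th
Seventh chords stack in thirds, so the letter names are F-A-C-E
Root: F
Major 3rd above F: A
Perfect 5th above F: C
Minor 7th above F: Eb
The 5th = C


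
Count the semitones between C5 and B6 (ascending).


Reasoning:
Absolute semitone position = octave×12 + chromatic position
C5: 5×12 + 0 = 60
B6: 6×12 + 11 = 83
Difference = 83 - 60 = 23
= 23 semitones


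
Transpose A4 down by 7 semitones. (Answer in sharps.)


Working:
A4: chromatic position 9 in octave 4 → absolute = 4×12 + 9 = 57
Transpose down 7: 57 - 7 = 50
50 = 4×12 + 2 → D in octave 4
Result = D4


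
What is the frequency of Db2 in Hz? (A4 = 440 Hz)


Working:
f = 440 × 2^(n/12) where n = semitones from A4
Db2: -32 semitones from A4
f = 440 × 2^(-32/12)
f = 69.30 Hz


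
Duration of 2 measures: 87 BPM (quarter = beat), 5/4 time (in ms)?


Let's work it out.
Quarter-note beat duration = 60000 / 87 ms
Beats per measure (5/4) = 5
One measure = 5 × 60000 / 87 = 300000 / 87 ms
2 measures = 2 × 300000 / 87 = 600000 / 87
= 6896.6 ms


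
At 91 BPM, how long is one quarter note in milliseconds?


Reasoning:
One quarter-note beat = 60000 / BPM = 60000 / 91 ms
Duration = 60000 / 91
= 659.3 ms


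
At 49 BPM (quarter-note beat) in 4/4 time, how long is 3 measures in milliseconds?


Solution.
Quarter-note beat duration = 60000 / 49 ms
Beats per measure (4/4) = 4
One measure = 4 × 60000 / 49 = 240000 / 49 ms
3 measures = 3 × 240000 / 49 = 720000 / 49
= 14693.9 ms


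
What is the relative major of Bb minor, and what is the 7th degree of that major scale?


The relative major shares the key signature and is a minor 3rd above the minor tonic
A minor 3rd above Bb is Db
→ relative major of Bb minor is Db major
Db major scale: Db Eb F Gb Ab Bb C
= Db major; 7th degree = C


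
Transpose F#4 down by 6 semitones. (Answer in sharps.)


F#4: chromatic position 6 in octave 4 → absolute = 4×12 + 6 = 54
Transpose down 6: 54 - 6 = 48
48 = 4×12 + 0 → C in octave 4
Result = C4


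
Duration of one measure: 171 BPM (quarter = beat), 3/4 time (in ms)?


Let's work it out.
Quarter-note beat duration = 60000 / 171 ms
Beats per measure (3/4) = 3
One measure = 3 × 60000 / 171 = 180000 / 171 ms
= 1052.6 ms


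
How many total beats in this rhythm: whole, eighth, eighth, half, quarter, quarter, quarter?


Beat values:
  whole = 4 beats
  eighth = 0.5 beats
  eighth = 0.5 beats
  half = 2 beats
  quarter = 1 beat
  quarter = 1 beat
  quarter = 1 beat
Sum = 4 + 0.5 + 0.5 + 2 + 1 + 1 + 1
= 10 beats


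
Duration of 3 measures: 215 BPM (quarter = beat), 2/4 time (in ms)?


Working:
Quarter-note beat duration = 60000 / 215 ms
Beats per measure (2/4) = 2
One measure = 2 × 60000 / 215 = 120000 / 215 ms
3 measures = 3 × 120000 / 215 = 360000 / 215
= 1674.4 ms


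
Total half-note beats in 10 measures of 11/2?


Time signature 11/2: the bottom number 2 means the half note gets one count
The top number 11 means 11 half-note beats per measure
Total = 11 × 10 measures
= 110 half-note beats


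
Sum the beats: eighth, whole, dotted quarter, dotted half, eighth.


Reasoning:
Beat values:
  eighth = 0.5 beats
  whole = 4 beats
  dotted quarter = 1.5 beats
  dotted half = 3 beats
  eighth = 0.5 beats
Sum = 0.5 + 4 + 1.5 + 3 + 0.5
= 9.5 beats


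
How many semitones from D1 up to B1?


Solution.
Absolute semitone position = octave×12 + chromatic position
D1: 1×12 + 2 = 14
B1: 1×12 + 11 = 23
Difference = 23 - 14 = 9
= 9 semitones


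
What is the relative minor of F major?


Let's work it out.
The relative minor shares the major's key signature and starts on its 6th degree
6th degree = a major 6th above the tonic; a major 6th above F is D
→ relative minor of F major is D minor
= D minor


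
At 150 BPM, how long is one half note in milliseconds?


Solution.
One quarter-note beat = 60000 / BPM = 60000 / 150 ms
Half note = 2 × quarter note
Duration = 2 × 60000 / 150 = 120000 / 150
= 800.0 ms


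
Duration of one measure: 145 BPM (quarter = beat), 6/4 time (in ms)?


Let's work it out.
Quarter-note beat duration = 60000 / 145 ms
Beats per measure (6/4) = 6
One measure = 6 × 60000 / 145 = 360000 / 145 ms
= 2482.8 ms


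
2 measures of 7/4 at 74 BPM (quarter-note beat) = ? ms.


Quarter-note beat duration = 60000 / 74 ms
Beats per measure (7/4) = 7
One measure = 7 × 60000 / 74 = 420000 / 74 ms
2 measures = 2 × 420000 / 74 = 840000 / 74
= 11351.4 ms


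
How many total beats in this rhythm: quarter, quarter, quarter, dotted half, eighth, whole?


Solution.
Beat values:
  quarter = 1 beat
  quarter = 1 beat
  quarter = 1 beat
  dotted half = 3 beats
  eighth = 0.5 beats
  whole = 4 beats
Sum = 1 + 1 + 1 + 3 + 0.5 + 4
= 10.5 beats


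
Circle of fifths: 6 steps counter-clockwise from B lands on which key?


Let's work it out.
Each counter-clockwise step moves down a perfect 5th (= up a perfect 4th)
From B: B → E → A → D → G → C → F
= F


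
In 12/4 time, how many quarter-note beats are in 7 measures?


Time signature 12/4: the bottom number 4 means the quarter note gets one count
The top number 12 means 12 quarter-note beats per measure
Total = 12 × 7 measures
= 84 quarter-note beats


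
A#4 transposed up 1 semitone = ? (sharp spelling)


Solution.
A#4: chromatic position 10 in octave 4 → absolute = 4×12 + 10 = 58
Transpose up 1: 58 + 1 = 59
59 = 4×12 + 11 → B in octave 4
Result = B4


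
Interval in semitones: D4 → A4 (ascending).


Absolute semitone position = octave×12 + chromatic position
D4: 4×12 + 2 = 50
A4: 4×12 + 9 = 57
Difference = 57 - 50 = 7
= 7 semitones


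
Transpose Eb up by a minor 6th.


Let's work it out.
minor 6th: 6 letter names, 8 semitones
Letter: E + 5 → C
Pitch: Eb + 8 semitones, spelled as a C → Cb
= Cb


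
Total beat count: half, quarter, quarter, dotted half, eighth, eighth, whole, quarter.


Beat values:
  half = 2 beats
  quarter = 1 beat
  quarter = 1 beat
  dotted half = 3 beats
  eighth = 0.5 beats
  eighth = 0.5 beats
  whole = 4 beats
  quarter = 1 beat
Sum = 2 + 1 + 1 + 3 + 0.5 + 0.5 + 4 + 1
= 13 beats


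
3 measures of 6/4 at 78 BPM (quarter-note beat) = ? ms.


Working:
Quarter-note beat duration = 60000 / 78 ms
Beats per measure (6/4) = 6
One measure = 6 × 60000 / 78 = 360000 / 78 ms
3 measures = 3 × 360000 / 78 = 1080000 / 78
= 13846.2 ms


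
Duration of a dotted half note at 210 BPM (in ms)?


Let's work it out.
One quarter-note beat = 60000 / BPM = 60000 / 210 ms
Dotted half note = 3 × quarter note
Duration = 3 × 60000 / 210 = 180000 / 210
= 857.1 ms


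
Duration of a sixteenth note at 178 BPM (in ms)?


Step by step:
One quarter-note beat = 60000 / BPM = 60000 / 178 ms
Sixteenth note = 1/4 × quarter note
Duration = 1/4 × 60000 / 178 = 15000 / 178
= 84.3 ms


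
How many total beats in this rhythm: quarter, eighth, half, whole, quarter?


Working:
Beat values:
  quarter = 1 beat
  eighth = 0.5 beats
  half = 2 beats
  whole = 4 beats
  quarter = 1 beat
Sum = 1 + 0.5 + 2 + 4 + 1
= 8.5 beats


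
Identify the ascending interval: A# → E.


Step by step:
Letter names: A → E spans 5 letter names → a 5th
Semitones: A# → E = 6 half-steps
A 5th of 6 semitones is a diminished 5th
= diminished 5th


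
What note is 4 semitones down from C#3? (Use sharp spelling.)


Step by step:
C#3: chromatic position 1 in octave 3 → absolute = 3×12 + 1 = 37
Transpose down 4: 37 - 4 = 33
33 = 2×12 + 9 → A in octave 2
Result = A2


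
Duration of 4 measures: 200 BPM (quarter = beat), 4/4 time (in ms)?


Reasoning:
Quarter-note beat duration = 60000 / 200 ms
Beats per measure (4/4) = 4
One measure = 4 × 60000 / 200 = 240000 / 200 ms
4 measures = 4 × 240000 / 200 = 960000 / 200
= 4800.0 ms


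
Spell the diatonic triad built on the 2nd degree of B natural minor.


Working:
B natural minor scale: B C# D E F# G A
Diatonic triad on degree 2 stacks scale notes 2, 4, 6: C# E G
C#→E = 3 semitones; C#→G = 6 semitones → diminished triad
= C# E G (diminished)


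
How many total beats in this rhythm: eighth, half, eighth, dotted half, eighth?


Step by step:
Beat values:
  eighth = 0.5 beats
  half = 2 beats
  eighth = 0.5 beats
  dotted half = 3 beats
  eighth = 0.5 beats
Sum = 0.5 + 2 + 0.5 + 3 + 0.5
= 6.5 beats


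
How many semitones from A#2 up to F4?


Absolute semitone position = octave×12 + chromatic position
A#2: 2×12 + 10 = 34
F4: 4×12 + 5 = 53
Difference = 53 - 34 = 19
= 19 semitones


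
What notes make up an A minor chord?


Solution.
Minor triad = root + minor 3rd (3 semitones) + perfect 5th (7 semitones)
A triad on A stacks thirds, so the chord tones use letter names A-C-E
Root: A
Minor 3rd above A: C
Perfect 5th above A: E
Chord = A C E


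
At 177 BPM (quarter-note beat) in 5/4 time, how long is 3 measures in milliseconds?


Reasoning:
Quarter-note beat duration = 60000 / 177 ms
Beats per measure (5/4) = 5
One measure = 5 × 60000 / 177 = 300000 / 177 ms
3 measures = 3 × 300000 / 177 = 900000 / 177
= 5084.7 ms


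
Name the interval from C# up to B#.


Letter names: C → B spans 7 letter names → a 7th
Semitones: C# → B# = 11 half-steps
A 7th of 11 semitones is a major 7th
= major 7th


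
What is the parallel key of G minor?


Parallel keys share the same tonic but differ in mode
G minor → parallel is G major
= G major


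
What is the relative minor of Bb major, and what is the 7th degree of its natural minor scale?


Working:
The relative minor shares the major's key signature and starts on its 6th degree
6th degree = a major 6th above the tonic; a major 6th above Bb is G
→ relative minor of Bb major is G minor
G natural minor scale: G A Bb C D Eb F
= G minor; 7th degree = F


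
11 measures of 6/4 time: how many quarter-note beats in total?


Time signature 6/4: the bottom number 4 means the quarter note gets one count
The top number 6 means 6 quarter-note beats per measure
Total = 6 × 11 measures
= 66 quarter-note beats


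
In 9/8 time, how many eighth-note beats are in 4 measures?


Time signature 9/8: the bottom number 8 means the eighth note gets one count
The top number 9 means 9 eighth-note beats per measure
Total = 9 × 4 measures
= 36 eighth-note beats


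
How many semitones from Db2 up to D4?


Absolute semitone position = octave×12 + chromatic position
Db2: 2×12 + 1 = 25
D4: 4×12 + 2 = 50
Difference = 50 - 25 = 25
= 25 semitones


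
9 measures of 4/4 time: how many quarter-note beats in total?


Step by step:
Time signature 4/4: the bottom number 4 means the quarter note gets one count
The top number 4 means 4 quarter-note beats per measure
Total = 4 × 9 measures
= 36 quarter-note beats


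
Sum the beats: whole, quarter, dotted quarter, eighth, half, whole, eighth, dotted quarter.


Solution.
Beat values:
  whole = 4 beats
  quarter = 1 beat
  dotted quarter = 1.5 beats
  eighth = 0.5 beats
  half = 2 beats
  whole = 4 beats
  eighth = 0.5 beats
  dotted quarter = 1.5 beats
Sum = 4 + 1 + 1.5 + 0.5 + 2 + 4 + 0.5 + 1.5
= 15 beats


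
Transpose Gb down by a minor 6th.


minor 6th: 6 letter names, 8 semitones
Letter: G - 5 → B
Pitch: Gb - 8 semitones, spelled as a B → Bb
= Bb


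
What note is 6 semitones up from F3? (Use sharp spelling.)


F3: chromatic position 5 in octave 3 → absolute = 3×12 + 5 = 41
Transpose up 6: 41 + 6 = 47
47 = 3×12 + 11 → B in octave 3
Result = B3


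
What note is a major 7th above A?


Step by step:
A 7th spans 7 letter names, so from A we land on G
A major 7th = 11 semitones above A
Spell G at that pitch: G#
= G#


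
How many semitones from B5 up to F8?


Step by step:
Absolute semitone position = octave×12 + chromatic position
B5: 5×12 + 11 = 71
F8: 8×12 + 5 = 101
Difference = 101 - 71 = 30
= 30 semitones


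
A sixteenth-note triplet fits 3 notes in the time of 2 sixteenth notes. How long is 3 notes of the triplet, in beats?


Step by step:
Triplet: 3 notes occupy the space of 2 sixteenth notes
Space = 2 × 1/4 = 1/2 beats
Each triplet note = 1/2 / 3 = 1/6 beats
3 notes = 3 × 1/6 = 1/2
= 1/2 beats


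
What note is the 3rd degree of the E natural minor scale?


Step by step:
Natural minor scale pattern: W-H-W-W-H-W-W (2-1-2-2-1-2-2 semitones)
Starting from E:
  E + 2 semitones → F#
  F# + 1 semitone → G
  G + 2 semitones → A
  A + 2 semitones → B
  B + 1 semitone → C
  C + 2 semitones → D
  D + 2 semitones → E
Scale: E F# G A B C D
Degree 3 = G


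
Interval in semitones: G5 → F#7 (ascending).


Reasoning:
Absolute semitone position = octave×12 + chromatic position
G5: 5×12 + 7 = 67
F#7: 7×12 + 6 = 90
Difference = 90 - 67 = 23
= 23 semitones


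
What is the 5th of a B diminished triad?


Step by step:
Diminished triad = root + minor 3rd (3 semitones) + diminished 5th (6 semitones)
A triad on B stacks thirds, so the chord tones use letter names B-D-F
Root: B
Minor 3rd above B: D
Diminished 5th above B: F
The 5th = F


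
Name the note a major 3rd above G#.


Step by step:
A 3rd spans 3 letter names, so from G we land on B
A major 3rd = 4 semitones above G#
Spell B at that pitch: B#
= B#


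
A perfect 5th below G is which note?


A 5th spans 5 letter names, so from G we land on C
A perfect 5th = 7 semitones below G
Spell C at that pitch: C
= C


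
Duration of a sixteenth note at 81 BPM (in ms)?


Step by step:
One quarter-note beat = 60000 / BPM = 60000 / 81 ms
Sixteenth note = 1/4 × quarter note
Duration = 1/4 × 60000 / 81 = 15000 / 81
= 185.2 ms


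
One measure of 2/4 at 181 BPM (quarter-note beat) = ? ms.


Solution.
Quarter-note beat duration = 60000 / 181 ms
Beats per measure (2/4) = 2
One measure = 2 × 60000 / 181 = 120000 / 181 ms
= 663.0 ms


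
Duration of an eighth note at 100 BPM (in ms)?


Working:
One quarter-note beat = 60000 / BPM = 60000 / 100 ms
Eighth note = 1/2 × quarter note
Duration = 1/2 × 60000 / 100 = 30000 / 100
= 300.0 ms


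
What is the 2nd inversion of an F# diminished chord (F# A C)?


Reasoning:
Root position: F# A C
2nd inversion: move root and 3rd up an octave
Bass note: C
Notes (bottom to top) = C F# A


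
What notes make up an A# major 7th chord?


Major 7th chord = root + major 3rd + perfect 5th + major 7th
Seventh chords stack in thirds, so the letter names are A-C-E-G
Root: A#
Major 3rd above A#: C##
Perfect 5th above A#: E#
Major 7th above A#: G##
Chord = A# C## E# G##


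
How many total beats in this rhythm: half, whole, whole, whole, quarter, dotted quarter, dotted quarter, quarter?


Working:
Beat values:
  half = 2 beats
  whole = 4 beats
  whole = 4 beats
  whole = 4 beats
  quarter = 1 beat
  dotted quarter = 1.5 beats
  dotted quarter = 1.5 beats
  quarter = 1 beat
Sum = 2 + 4 + 4 + 4 + 1 + 1.5 + 1.5 + 1
= 19 beats


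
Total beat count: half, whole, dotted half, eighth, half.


Step by step:
Beat values:
  half = 2 beats
  whole = 4 beats
  dotted half = 3 beats
  eighth = 0.5 beats
  half = 2 beats
Sum = 2 + 4 + 3 + 0.5 + 2
= 11.5 beats


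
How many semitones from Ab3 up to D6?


Absolute semitone position = octave×12 + chromatic position
Ab3: 3×12 + 8 = 44
D6: 6×12 + 2 = 74
Difference = 74 - 44 = 30
= 30 semitones


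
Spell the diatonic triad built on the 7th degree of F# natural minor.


Working:
F# natural minor scale: F# G# A B C# D E
Diatonic triad on degree 7 stacks scale notes 7, 2, 4: E G# B
E→G# = 4 semitones; E→B = 7 semitones → major triad
= E G# B (major)


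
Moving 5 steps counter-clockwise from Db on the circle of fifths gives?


Step by step:
Each counter-clockwise step moves down a perfect 5th (= up a perfect 4th)
From Db: Db → F#/Gb → B → E → A → D
= D


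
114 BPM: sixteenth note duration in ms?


One quarter-note beat = 60000 / BPM = 60000 / 114 ms
Sixteenth note = 1/4 × quarter note
Duration = 1/4 × 60000 / 114 = 15000 / 114
= 131.6 ms


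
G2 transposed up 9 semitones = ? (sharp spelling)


Reasoning:
G2: chromatic position 7 in octave 2 → absolute = 2×12 + 7 = 31
Transpose up 9: 31 + 9 = 40
40 = 3×12 + 4 → E in octave 3
Result = E3


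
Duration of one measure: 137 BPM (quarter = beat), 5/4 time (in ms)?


Working:
Quarter-note beat duration = 60000 / 137 ms
Beats per measure (5/4) = 5
One measure = 5 × 60000 / 137 = 300000 / 137 ms
= 2189.8 ms


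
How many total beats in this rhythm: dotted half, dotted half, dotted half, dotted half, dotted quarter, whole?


Solution.
Beat values:
  dotted half = 3 beats
  dotted half = 3 beats
  dotted half = 3 beats
  dotted half = 3 beats
  dotted quarter = 1.5 beats
  whole = 4 beats
Sum = 3 + 3 + 3 + 3 + 1.5 + 4
= 17.5 beats


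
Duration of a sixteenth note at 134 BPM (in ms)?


One quarter-note beat = 60000 / BPM = 60000 / 134 ms
Sixteenth note = 1/4 × quarter note
Duration = 1/4 × 60000 / 134 = 15000 / 134
= 111.9 ms


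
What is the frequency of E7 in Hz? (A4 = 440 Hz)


f = 440 × 2^(n/12) where n = semitones from A4
E7: 31 semitones from A4
f = 440 × 2^(31/12)
f = 2637.02 Hz


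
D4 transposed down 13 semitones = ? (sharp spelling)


Solution.
D4: chromatic position 2 in octave 4 → absolute = 4×12 + 2 = 50
Transpose down 13: 50 - 13 = 37
37 = 3×12 + 1 → C# in octave 3
Result = C#3


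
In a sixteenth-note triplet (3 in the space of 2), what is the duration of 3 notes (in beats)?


Working:
Triplet: 3 notes occupy the space of 2 sixteenth notes
Space = 2 × 1/4 = 1/2 beats
Each triplet note = 1/2 / 3 = 1/6 beats
3 notes = 3 × 1/6 = 1/2
= 1/2 beats


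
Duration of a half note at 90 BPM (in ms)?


Working:
One quarter-note beat = 60000 / BPM = 60000 / 90 ms
Half note = 2 × quarter note
Duration = 2 × 60000 / 90 = 120000 / 90
= 1333.3 ms


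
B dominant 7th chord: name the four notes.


Let's work it out.
Dominant 7th chord = root + major 3rd + perfect 5th + minor 7th
Seventh chords stack in thirds, so the letter names are B-D-F-A
Root: B
Major 3rd above B: D#
Perfect 5th above B: F#
Minor 7th above B: A
Chord = B D# F# A


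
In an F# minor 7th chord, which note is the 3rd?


Reasoning:
Minor 7th chord = root + minor 3rd + perfect 5th + minor 7th
Seventh chords stack in thirds, so the letter names are F-A-C-E
Root: F#
Minor 3rd above F#: A
Perfect 5th above F#: C#
Minor 7th above F#: E
The 3rd = A


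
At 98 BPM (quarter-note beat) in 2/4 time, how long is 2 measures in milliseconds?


Working:
Quarter-note beat duration = 60000 / 98 ms
Beats per measure (2/4) = 2
One measure = 2 × 60000 / 98 = 120000 / 98 ms
2 measures = 2 × 120000 / 98 = 240000 / 98
= 2449.0 ms


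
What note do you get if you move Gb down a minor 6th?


minor 6th: 6 letter names, 8 semitones
Letter: G - 5 → B
Pitch: Gb - 8 semitones, spelled as a B → Bb
= Bb


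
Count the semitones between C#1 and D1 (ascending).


Absolute semitone position = octave×12 + chromatic position
C#1: 1×12 + 1 = 13
D1: 1×12 + 2 = 14
Difference = 14 - 13 = 1
= 1 semitone


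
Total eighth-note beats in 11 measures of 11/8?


Step by step:
Time signature 11/8: the bottom number 8 means the eighth note gets one count
The top number 11 means 11 eighth-note beats per measure
Total = 11 × 11 measures
= 121 eighth-note beats


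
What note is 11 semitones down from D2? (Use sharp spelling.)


Working:
D2: chromatic position 2 in octave 2 → absolute = 2×12 + 2 = 26
Transpose down 11: 26 - 11 = 15
15 = 1×12 + 3 → D# in octave 1
Result = D#1


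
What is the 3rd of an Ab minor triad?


Working:
Minor triad = root + minor 3rd (3 semitones) + perfect 5th (7 semitones)
A triad on Ab stacks thirds, so the chord tones use letter names A-C-E
Root: Ab
Minor 3rd above Ab: Cb
Perfect 5th above Ab: Eb
The 3rd = Cb


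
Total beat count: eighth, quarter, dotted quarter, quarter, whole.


Working:
Beat values:
  eighth = 0.5 beats
  quarter = 1 beat
  dotted quarter = 1.5 beats
  quarter = 1 beat
  whole = 4 beats
Sum = 0.5 + 1 + 1.5 + 1 + 4
= 8 beats


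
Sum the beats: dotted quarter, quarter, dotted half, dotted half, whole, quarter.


Let's work it out.
Beat values:
  dotted quarter = 1.5 beats
  quarter = 1 beat
  dotted half = 3 beats
  dotted half = 3 beats
  whole = 4 beats
  quarter = 1 beat
Sum = 1.5 + 1 + 3 + 3 + 4 + 1
= 13.5 beats


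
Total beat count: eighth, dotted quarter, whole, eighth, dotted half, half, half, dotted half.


Working:
Beat values:
  eighth = 0.5 beats
  dotted quarter = 1.5 beats
  whole = 4 beats
  eighth = 0.5 beats
  dotted half = 3 beats
  half = 2 beats
  half = 2 beats
  dotted half = 3 beats
Sum = 0.5 + 1.5 + 4 + 0.5 + 3 + 2 + 2 + 3
= 16.5 beats


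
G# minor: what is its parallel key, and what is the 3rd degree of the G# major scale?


Working:
Parallel keys share the same tonic but differ in mode
G# minor → parallel is G# major
G# major scale: G# A# B# C# D# E# F##
= G# major; 3rd degree = B#


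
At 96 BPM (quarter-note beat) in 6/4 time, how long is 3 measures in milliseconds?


Let's work it out.
Quarter-note beat duration = 60000 / 96 ms
Beats per measure (6/4) = 6
One measure = 6 × 60000 / 96 = 360000 / 96 ms
3 measures = 3 × 360000 / 96 = 1080000 / 96
= 11250.0 ms


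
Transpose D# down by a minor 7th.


Let's work it out.
minor 7th: 7 letter names, 10 semitones
Letter: D - 6 → E
Pitch: D# - 10 semitones, spelled as an E → E#
= E#


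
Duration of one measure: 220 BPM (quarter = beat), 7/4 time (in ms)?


Solution.
Quarter-note beat duration = 60000 / 220 ms
Beats per measure (7/4) = 7
One measure = 7 × 60000 / 220 = 420000 / 220 ms
= 1909.1 ms


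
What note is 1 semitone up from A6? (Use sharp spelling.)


Let's work it out.
A6: chromatic position 9 in octave 6 → absolute = 6×12 + 9 = 81
Transpose up 1: 81 + 1 = 82
82 = 6×12 + 10 → A# in octave 6
Result = A#6


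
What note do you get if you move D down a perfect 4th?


perfect 4th: 4 letter names, 5 semitones
Letter: D - 3 → A
Pitch: D - 5 semitones, spelled as an A → A
= A


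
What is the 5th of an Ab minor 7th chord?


Working:
Minor 7th chord = root + minor 3rd + perfect 5th + minor 7th
Seventh chords stack in thirds, so the letter names are A-C-E-G
Root: Ab
Minor 3rd above Ab: Cb
Perfect 5th above Ab: Eb
Minor 7th above Ab: Gb
The 5th = Eb


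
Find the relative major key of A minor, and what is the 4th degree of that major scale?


Solution.
The relative major shares the key signature and is a minor 3rd above the minor tonic
A minor 3rd above A is C
→ relative major of A minor is C major
C major scale: C D E F G A B
= C major; 4th degree = F


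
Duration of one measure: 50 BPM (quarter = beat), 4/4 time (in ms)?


Working:
Quarter-note beat duration = 60000 / 50 ms
Beats per measure (4/4) = 4
One measure = 4 × 60000 / 50 = 240000 / 50 ms
= 4800.0 ms


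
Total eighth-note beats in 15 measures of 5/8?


Reasoning:
Time signature 5/8: the bottom number 8 means the eighth note gets one count
The top number 5 means 5 eighth-note beats per measure
Total = 5 × 15 measures
= 75 eighth-note beats


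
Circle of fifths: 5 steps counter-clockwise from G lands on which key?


Step by step:
Each counter-clockwise step moves down a perfect 5th (= up a perfect 4th)
From G: G → C → F → Bb → Eb → Ab
= Ab


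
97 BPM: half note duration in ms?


Reasoning:
One quarter-note beat = 60000 / BPM = 60000 / 97 ms
Half note = 2 × quarter note
Duration = 2 × 60000 / 97 = 120000 / 97
= 1237.1 ms


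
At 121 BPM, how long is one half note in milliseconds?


Let's work it out.
One quarter-note beat = 60000 / BPM = 60000 / 121 ms
Half note = 2 × quarter note
Duration = 2 × 60000 / 121 = 120000 / 121
= 991.7 ms


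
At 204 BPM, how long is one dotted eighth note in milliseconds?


Reasoning:
One quarter-note beat = 60000 / BPM = 60000 / 204 ms
Dotted eighth note = 3/4 × quarter note
Duration = 3/4 × 60000 / 204 = 45000 / 204
= 220.6 ms


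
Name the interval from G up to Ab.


Solution.
Letter names: G → A spans 2 letter names → a 2nd
Semitones: G → Ab = 1 half-step
A 2nd of 1 semitone is a minor 2nd
= minor 2nd


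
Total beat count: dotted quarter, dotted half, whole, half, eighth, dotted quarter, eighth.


Step by step:
Beat values:
  dotted quarter = 1.5 beats
  dotted half = 3 beats
  whole = 4 beats
  half = 2 beats
  eighth = 0.5 beats
  dotted quarter = 1.5 beats
  eighth = 0.5 beats
Sum = 1.5 + 3 + 4 + 2 + 0.5 + 1.5 + 0.5
= 13 beats


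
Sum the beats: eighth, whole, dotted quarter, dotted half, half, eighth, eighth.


Step by step:
Beat values:
  eighth = 0.5 beats
  whole = 4 beats
  dotted quarter = 1.5 beats
  dotted half = 3 beats
  half = 2 beats
  eighth = 0.5 beats
  eighth = 0.5 beats
Sum = 0.5 + 4 + 1.5 + 3 + 2 + 0.5 + 0.5
= 12 beats


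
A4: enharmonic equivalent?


Enharmonic notes sound the same pitch but are spelled with different letter names
A and Bbb name the same pitch class
= Bbb4


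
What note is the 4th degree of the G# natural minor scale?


Reasoning:
Natural minor scale pattern: W-H-W-W-H-W-W (2-1-2-2-1-2-2 semitones)
Starting from G#:
  G# + 2 semitones → A#
  A# + 1 semitone → B
  B + 2 semitones → C#
  C# + 2 semitones → D#
  D# + 1 semitone → E
  E + 2 semitones → F#
  F# + 2 semitones → G#
Scale: G# A# B C# D# E F#
Degree 4 = C#


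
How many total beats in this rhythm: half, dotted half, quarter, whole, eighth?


Reasoning:
Beat values:
  half = 2 beats
  dotted half = 3 beats
  quarter = 1 beat
  whole = 4 beats
  eighth = 0.5 beats
Sum = 2 + 3 + 1 + 4 + 0.5
= 10.5 beats


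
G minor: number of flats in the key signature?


Solution.
Flat minor keys: A(0), D(1), G(2), C(3), F(4), Bb(5), Eb(6), Ab(7)
G minor has 2 flats
Order of flats: Bb Eb Ab Db Gb Cb Fb → first 2: Bb, Eb
= 2 flats


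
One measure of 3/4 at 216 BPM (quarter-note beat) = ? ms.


Quarter-note beat duration = 60000 / 216 ms
Beats per measure (3/4) = 3
One measure = 3 × 60000 / 216 = 180000 / 216 ms
= 833.3 ms


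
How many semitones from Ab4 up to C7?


Working:
Absolute semitone position = octave×12 + chromatic position
Ab4: 4×12 + 8 = 56
C7: 7×12 + 0 = 84
Difference = 84 - 56 = 28
= 28 semitones


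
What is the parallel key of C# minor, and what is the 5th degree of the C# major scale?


Working:
Parallel keys share the same tonic but differ in mode
C# minor → parallel is C# major
C# major scale: C# D# E# F# G# A# B#
= C# major; 5th degree = G#


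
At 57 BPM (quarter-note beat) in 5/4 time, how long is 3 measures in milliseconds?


Reasoning:
Quarter-note beat duration = 60000 / 57 ms
Beats per measure (5/4) = 5
One measure = 5 × 60000 / 57 = 300000 / 57 ms
3 measures = 3 × 300000 / 57 = 900000 / 57
= 15789.5 ms


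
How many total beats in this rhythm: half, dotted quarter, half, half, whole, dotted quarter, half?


Beat values:
  half = 2 beats
  dotted quarter = 1.5 beats
  half = 2 beats
  half = 2 beats
  whole = 4 beats
  dotted quarter = 1.5 beats
  half = 2 beats
Sum = 2 + 1.5 + 2 + 2 + 4 + 1.5 + 2
= 15 beats


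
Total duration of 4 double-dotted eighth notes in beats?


Working:
Base eighth note = 1/2 beats
Dot 1 adds half the previous value: +1/4
Dot 2 adds half the previous value: +1/8
One double-dotted eighth = 1/2 + 1/4 + 1/8 = 7/8
4 of them = 4 × 7/8 = 7/2
= 7/2 beats


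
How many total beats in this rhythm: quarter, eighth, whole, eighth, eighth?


Beat values:
  quarter = 1 beat
  eighth = 0.5 beats
  whole = 4 beats
  eighth = 0.5 beats
  eighth = 0.5 beats
Sum = 1 + 0.5 + 4 + 0.5 + 0.5
= 6.5 beats


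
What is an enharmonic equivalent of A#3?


Enharmonic notes sound the same pitch but are spelled with different letter names
A# and Bb name the same pitch class
= Bb3


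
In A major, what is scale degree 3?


Step by step:
Major scale pattern: W-W-H-W-W-W-H (2-2-1-2-2-2-1 semitones)
Starting from A:
  A + 2 semitones → B
  B + 2 semitones → C#
  C# + 1 semitone → D
  D + 2 semitones → E
  E + 2 semitones → F#
  F# + 2 semitones → G#
  G# + 1 semitone → A
Scale: A B C# D E F# G#
Degree 3 = C#


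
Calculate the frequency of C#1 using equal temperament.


f = 440 × 2^(n/12) where n = semitones from A4
C#1: -44 semitones from A4
f = 440 × 2^(-44/12)
f = 34.65 Hz


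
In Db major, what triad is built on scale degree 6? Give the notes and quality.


Let's work it out.
Db major scale: Db Eb F Gb Ab Bb C
Diatonic triad on degree 6 stacks scale notes 6, 1, 3: Bb Db F
Bb→Db = 3 semitones; Bb→F = 7 semitones → minor triad
= Bb Db F (minor)


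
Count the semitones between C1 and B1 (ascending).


Absolute semitone position = octave×12 + chromatic position
C1: 1×12 + 0 = 12
B1: 1×12 + 11 = 23
Difference = 23 - 12 = 11
= 11 semitones


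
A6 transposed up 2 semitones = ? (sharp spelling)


Step by step:
A6: chromatic position 9 in octave 6 → absolute = 6×12 + 9 = 81
Transpose up 2: 81 + 2 = 83
83 = 6×12 + 11 → B in octave 6
Result = B6


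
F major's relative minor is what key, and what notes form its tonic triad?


Let's work it out.
The relative minor shares the major's key signature and starts on its 6th degree
6th degree = a major 6th above the tonic; a major 6th above F is D
→ relative minor of F major is D minor
Tonic triad of D minor = root + minor 3rd + perfect 5th = D F A
= D minor; triad = D F A


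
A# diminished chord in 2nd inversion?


Reasoning:
Root position: A# C# E
2nd inversion: move root and 3rd up an octave
Bass note: E
Notes (bottom to top) = E A# C#


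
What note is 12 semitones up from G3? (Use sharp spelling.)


Working:
G3: chromatic position 7 in octave 3 → absolute = 3×12 + 7 = 43
Transpose up 12: 43 + 12 = 55
55 = 4×12 + 7 → G in octave 4
Result = G4


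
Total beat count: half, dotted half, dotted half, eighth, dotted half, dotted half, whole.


Beat values:
  half = 2 beats
  dotted half = 3 beats
  dotted half = 3 beats
  eighth = 0.5 beats
  dotted half = 3 beats
  dotted half = 3 beats
  whole = 4 beats
Sum = 2 + 3 + 3 + 0.5 + 3 + 3 + 4
= 18.5 beats


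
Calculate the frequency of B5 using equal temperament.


Let's work it out.
f = 440 × 2^(n/12) where n = semitones from A4
B5: 14 semitones from A4
f = 440 × 2^(14/12)
f = 987.77 Hz


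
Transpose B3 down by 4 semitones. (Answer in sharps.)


Solution.
B3: chromatic position 11 in octave 3 → absolute = 3×12 + 11 = 47
Transpose down 4: 47 - 4 = 43
43 = 3×12 + 7 → G in octave 3
Result = G3


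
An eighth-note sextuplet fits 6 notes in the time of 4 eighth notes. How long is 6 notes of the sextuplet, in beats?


Working:
Sextuplet: 6 notes occupy the space of 4 eighth notes
Space = 4 × 1/2 = 2 beats
Each sextuplet note = 2 / 6 = 1/3 beats
6 notes = 6 × 1/3 = 2
= 2 beats


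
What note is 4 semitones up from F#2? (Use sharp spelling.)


F#2: chromatic position 6 in octave 2 → absolute = 2×12 + 6 = 30
Transpose up 4: 30 + 4 = 34
34 = 2×12 + 10 → A# in octave 2
Result = A#2


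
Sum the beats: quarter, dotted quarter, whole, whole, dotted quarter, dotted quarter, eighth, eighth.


Solution.
Beat values:
  quarter = 1 beat
  dotted quarter = 1.5 beats
  whole = 4 beats
  whole = 4 beats
  dotted quarter = 1.5 beats
  dotted quarter = 1.5 beats
  eighth = 0.5 beats
  eighth = 0.5 beats
Sum = 1 + 1.5 + 4 + 4 + 1.5 + 1.5 + 0.5 + 0.5
= 14.5 beats


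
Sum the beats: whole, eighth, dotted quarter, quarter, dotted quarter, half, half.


Let's work it out.
Beat values:
  whole = 4 beats
  eighth = 0.5 beats
  dotted quarter = 1.5 beats
  quarter = 1 beat
  dotted quarter = 1.5 beats
  half = 2 beats
  half = 2 beats
Sum = 4 + 0.5 + 1.5 + 1 + 1.5 + 2 + 2
= 12.5 beats


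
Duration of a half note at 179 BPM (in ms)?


One quarter-note beat = 60000 / BPM = 60000 / 179 ms
Half note = 2 × quarter note
Duration = 2 × 60000 / 179 = 120000 / 179
= 670.4 ms


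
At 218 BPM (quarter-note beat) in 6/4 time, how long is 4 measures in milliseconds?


Reasoning:
Quarter-note beat duration = 60000 / 218 ms
Beats per measure (6/4) = 6
One measure = 6 × 60000 / 218 = 360000 / 218 ms
4 measures = 4 × 360000 / 218 = 1440000 / 218
= 6605.5 ms


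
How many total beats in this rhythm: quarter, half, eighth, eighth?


Beat values:
  quarter = 1 beat
  half = 2 beats
  eighth = 0.5 beats
  eighth = 0.5 beats
Sum = 1 + 2 + 0.5 + 0.5
= 4 beats


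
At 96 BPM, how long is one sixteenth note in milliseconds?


Solution.
One quarter-note beat = 60000 / BPM = 60000 / 96 ms
Sixteenth note = 1/4 × quarter note
Duration = 1/4 × 60000 / 96 = 15000 / 96
= 156.2 ms


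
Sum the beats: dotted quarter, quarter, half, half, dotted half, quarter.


Solution.
Beat values:
  dotted quarter = 1.5 beats
  quarter = 1 beat
  half = 2 beats
  half = 2 beats
  dotted half = 3 beats
  quarter = 1 beat
Sum = 1.5 + 1 + 2 + 2 + 3 + 1
= 10.5 beats


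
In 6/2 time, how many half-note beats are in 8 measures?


Step by step:
Time signature 6/2: the bottom number 2 means the half note gets one count
The top number 6 means 6 half-note beats per measure
Total = 6 × 8 measures
= 48 half-note beats


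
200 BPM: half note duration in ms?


Working:
One quarter-note beat = 60000 / BPM = 60000 / 200 ms
Half note = 2 × quarter note
Duration = 2 × 60000 / 200 = 120000 / 200
= 600.0 ms


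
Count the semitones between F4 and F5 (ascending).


Absolute semitone position = octave×12 + chromatic position
F4: 4×12 + 5 = 53
F5: 5×12 + 5 = 65
Difference = 65 - 53 = 12
= 12 semitones
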